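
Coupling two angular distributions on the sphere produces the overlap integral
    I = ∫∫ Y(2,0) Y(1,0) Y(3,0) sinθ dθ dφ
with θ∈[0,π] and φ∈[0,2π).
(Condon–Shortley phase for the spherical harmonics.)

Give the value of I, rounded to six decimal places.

0.247767

m-sum 0 ✓  L=6 even ✓  1≤3≤3 ✓
Π(2lᵢ+1) = 5×3×7 = 105
triangle coeff Δ(2,1,3) = 1/105
Σ_t [0,0]: t=0:+1/4 = 1/4
(3j)²=3/35 [(2 1 3; 0 0 0)], sign=-1
(m-triple is (0,0,0) — same symbol as above.)
⇒ 4πI² = 27/35
I = (+1)√(27/35/(4π)) = 0.24776670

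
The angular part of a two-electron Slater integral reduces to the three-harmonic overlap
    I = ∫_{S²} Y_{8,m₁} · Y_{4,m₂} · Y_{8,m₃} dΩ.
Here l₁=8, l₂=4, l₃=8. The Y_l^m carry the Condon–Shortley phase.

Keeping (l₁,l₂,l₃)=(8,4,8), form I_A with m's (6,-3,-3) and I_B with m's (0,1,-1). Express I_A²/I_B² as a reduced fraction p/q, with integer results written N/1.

Same 8,4,8: normalisation and zero-m 3j drop out of the ratio.
A: Δ: 4! 12! 4! / 21! → 1/185175900; sum: t=0:+1/1045094400 t=1:−1/5748019200 = 1/1277337600; 3j²(8 4 8; 6 -3 -3) = Δ·Π!·Σ² = 9/646  (sign -1)
B: Δ: 4! 12! 4! / 21! → 1/185175900; sum: t=1:−1/87091200 t=2:+1/12441600 t=3:−1/14515200 t=4:+1/139345920 = 1/139345920; 3j²(8 4 8; 0 1 -1) = Δ·Π!·Σ² = 5/8398  (sign -1)
I_A²/I_B² = (9/646)/(5/8398) = 117/5

117/5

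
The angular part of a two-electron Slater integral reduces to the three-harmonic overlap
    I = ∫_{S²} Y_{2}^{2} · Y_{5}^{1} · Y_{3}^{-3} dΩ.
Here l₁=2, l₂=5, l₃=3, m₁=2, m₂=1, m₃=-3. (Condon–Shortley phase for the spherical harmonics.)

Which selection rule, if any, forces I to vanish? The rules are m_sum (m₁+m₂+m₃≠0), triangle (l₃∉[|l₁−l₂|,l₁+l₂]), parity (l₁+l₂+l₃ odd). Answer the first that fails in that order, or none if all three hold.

Σmᵢ = 0  ✓
l₃∈[|l₁−l₂|,l₁+l₂]=[3,7], have l₃=3  ✓
Σlᵢ = 10 ⇒ even  ✓

none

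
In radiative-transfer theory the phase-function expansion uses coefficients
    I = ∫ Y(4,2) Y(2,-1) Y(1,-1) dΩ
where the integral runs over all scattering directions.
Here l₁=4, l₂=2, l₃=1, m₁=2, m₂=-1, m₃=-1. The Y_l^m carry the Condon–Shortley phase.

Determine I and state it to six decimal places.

0.000000

|4−2|≤1≤4+2 violated ⇒ I = 0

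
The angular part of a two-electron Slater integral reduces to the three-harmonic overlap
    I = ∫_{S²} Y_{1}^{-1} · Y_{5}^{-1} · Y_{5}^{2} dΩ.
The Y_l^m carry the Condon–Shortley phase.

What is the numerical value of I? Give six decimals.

0.000000

Σlᵢ=11 odd — θ-integrand is odd under cosθ→−cosθ; I=0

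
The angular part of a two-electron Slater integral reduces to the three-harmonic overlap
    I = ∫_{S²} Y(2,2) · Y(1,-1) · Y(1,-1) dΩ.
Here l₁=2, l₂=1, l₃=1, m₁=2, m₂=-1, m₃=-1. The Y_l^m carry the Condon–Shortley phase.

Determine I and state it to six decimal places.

0.309019

Checks pass: Σm=0; 4 even; l₃=1∈[1,3].
(2·2+1)(2·1+1)(2·1+1) = 45
Δ: 2! 2! 0! / 5! → 1/30
sum: t=1:−1/1 = -1/1
3j²(2 1 1; 0 0 0) = Δ·Π!·Σ² = 2/15  (sign +1)
sum: t=0:+1/4 = 1/4
3j²(2 1 1; 2 -1 -1) = Δ·Π!·Σ² = 1/5  (sign +1)
combine: 4πI² = 45·2/15·1/5 = 6/5
take √, sign +1: I = 0.30901936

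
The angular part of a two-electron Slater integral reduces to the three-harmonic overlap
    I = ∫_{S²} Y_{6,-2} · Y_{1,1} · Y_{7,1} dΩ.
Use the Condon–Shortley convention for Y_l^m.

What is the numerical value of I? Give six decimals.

-0.135514

m-sum 0 ✓  L=14 even ✓  5≤7≤7 ✓
Π(2lᵢ+1) = 13×3×15 = 585
triangle coeff Δ(6,1,7) = 1/1365
Σ_t [0,0]: t=0:+1/518400 = 1/518400
(3j)²=7/195 [(6 1 7; 0 0 0)], sign=-1
Σ_t [0,0]: t=0:+1/1935360 = 1/1935360
(3j)²=1/91 [(6 1 7; -2 1 1)], sign=+1
⇒ 4πI² = 3/13
I = (-1)√(3/13/(4π)) = -0.13551395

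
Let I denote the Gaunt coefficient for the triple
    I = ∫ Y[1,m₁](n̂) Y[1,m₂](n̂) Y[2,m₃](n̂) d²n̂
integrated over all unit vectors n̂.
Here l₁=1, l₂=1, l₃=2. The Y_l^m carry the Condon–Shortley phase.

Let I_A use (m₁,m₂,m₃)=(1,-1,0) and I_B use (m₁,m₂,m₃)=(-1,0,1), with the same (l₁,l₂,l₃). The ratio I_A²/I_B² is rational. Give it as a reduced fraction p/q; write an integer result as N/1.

1/3

Shared (l₁,l₂,l₃)=(1,1,2): N and (l;000)² cancel in I_A²/I_B².
A: Δ = 0!·2!·2!/5! = 1/30; Racah Σ t=0..0: t=0:+1/4 = 1/4; ⇒ 3j(1 1 2; 1 -1 0)² = 1/30, sgn +1
B: Δ = 0!·2!·2!/5! = 1/30; Racah Σ t=0..0: t=0:+1/2 = 1/2; ⇒ 3j(1 1 2; -1 0 1)² = 1/10, sgn -1
I_A²/I_B² = (1/30)/(1/10) = 1/3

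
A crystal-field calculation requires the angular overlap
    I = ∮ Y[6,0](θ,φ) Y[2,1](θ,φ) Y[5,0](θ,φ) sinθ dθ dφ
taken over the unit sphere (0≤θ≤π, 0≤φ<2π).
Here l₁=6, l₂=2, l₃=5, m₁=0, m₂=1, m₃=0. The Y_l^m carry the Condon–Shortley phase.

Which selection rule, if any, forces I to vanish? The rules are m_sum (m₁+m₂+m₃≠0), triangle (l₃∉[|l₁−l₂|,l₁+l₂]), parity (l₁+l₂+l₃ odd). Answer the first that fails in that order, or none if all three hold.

m₁+m₂+m₃ = 0 + 1 + 0 = 1  ✗
triangle: |6−2|=4 ≤ l₃=5 ≤ 6+2=8
parity: l₁+l₂+l₃ = 13 is odd

m_sum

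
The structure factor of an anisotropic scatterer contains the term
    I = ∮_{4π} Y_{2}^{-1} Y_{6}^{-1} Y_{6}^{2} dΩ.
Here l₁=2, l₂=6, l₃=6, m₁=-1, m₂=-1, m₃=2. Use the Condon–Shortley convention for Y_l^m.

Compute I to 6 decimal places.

0.088837

Rules hold: Σm=0, L=14 even, 4≤6≤8.
N = 5·13·13 = 845
Δ = 2!·2!·10!/15! = 1/90090
Racah Σ t=0..2: t=0:+1/69120 t=1:−1/14400 t=2:+1/69120 = -7/172800
⇒ 3j(2 6 6; 0 0 0)² = 14/715, sgn -1
Racah Σ t=1..2: t=1:−1/34560 t=2:+1/60480 = -1/80640
⇒ 3j(2 6 6; -1 -1 2)² = 6/1001, sgn -1
4πI² = N·(3j₀)²·(3jₘ)² = 12/121
I = +1·√(0.0991736/4π) = 0.08883682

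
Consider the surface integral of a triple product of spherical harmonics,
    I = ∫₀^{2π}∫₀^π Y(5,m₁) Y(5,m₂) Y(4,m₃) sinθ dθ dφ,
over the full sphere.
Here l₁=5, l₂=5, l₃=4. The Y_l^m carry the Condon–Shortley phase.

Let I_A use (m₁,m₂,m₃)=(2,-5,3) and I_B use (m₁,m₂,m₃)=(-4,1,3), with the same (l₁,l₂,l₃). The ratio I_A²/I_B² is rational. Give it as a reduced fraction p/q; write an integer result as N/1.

l's match ⇒ only the (l;m) 3-j factors differ between A and B.
A: triangle coeff Δ(5,5,4) = 1/3153150; Σ_t [0,0]: t=0:+1/103680 = 1/103680; (3j)²=7/429 [(5 5 4; 2 -5 3)], sign=-1
B: triangle coeff Δ(5,5,4) = 1/3153150; Σ_t [5,6]: t=5:−1/17280 t=6:+1/103680 = -1/20736; (3j)²=10/429 [(5 5 4; -4 1 3)], sign=+1
I_A²/I_B² = (7/429)/(10/429) = 7/10

7/10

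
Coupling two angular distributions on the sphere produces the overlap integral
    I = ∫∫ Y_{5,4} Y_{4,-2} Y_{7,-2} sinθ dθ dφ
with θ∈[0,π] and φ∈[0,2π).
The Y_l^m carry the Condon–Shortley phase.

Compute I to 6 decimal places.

-0.139414

Checks pass: Σm=0; 16 even; l₃=7∈[1,9].
(2·5+1)(2·4+1)(2·7+1) = 1485
Δ: 2! 8! 6! / 17! → 1/6126120
sum: t=0:+1/69120 t=1:−1/20736 t=2:+1/69120 = -1/51840
3j²(5 4 7; 0 0 0) = Δ·Π!·Σ² = 280/21879  (sign +1)
sum: t=0:+1/483840 t=1:−1/4838400 = 1/537600
3j²(5 4 7; 4 -2 -2) = Δ·Π!·Σ² = 2187/170170  (sign -1)
combine: 4πI² = 1485·280/21879·2187/170170 = 131220/537251
take √, sign -1: I = -0.13941403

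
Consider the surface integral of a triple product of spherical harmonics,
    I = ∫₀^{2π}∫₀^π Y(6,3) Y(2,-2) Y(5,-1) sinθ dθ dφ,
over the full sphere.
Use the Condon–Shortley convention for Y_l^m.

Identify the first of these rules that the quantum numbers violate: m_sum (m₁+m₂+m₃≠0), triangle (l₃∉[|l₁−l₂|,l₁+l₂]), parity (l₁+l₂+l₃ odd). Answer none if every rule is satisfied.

parity

Σmᵢ = 0  ✓
l₃∈[|l₁−l₂|,l₁+l₂]=[4,8], have l₃=5  ✓
Σlᵢ = 13 ⇒ odd  ✗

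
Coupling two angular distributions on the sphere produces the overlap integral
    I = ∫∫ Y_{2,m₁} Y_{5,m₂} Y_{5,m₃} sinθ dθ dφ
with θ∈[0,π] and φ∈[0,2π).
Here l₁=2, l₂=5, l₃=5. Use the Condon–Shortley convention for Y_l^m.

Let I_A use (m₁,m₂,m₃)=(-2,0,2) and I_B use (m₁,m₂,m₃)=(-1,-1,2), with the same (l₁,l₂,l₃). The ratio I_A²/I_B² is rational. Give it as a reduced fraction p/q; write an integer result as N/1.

Same 2,5,5: normalisation and zero-m 3j drop out of the ratio.
A: Δ: 2! 2! 8! / 13! → 1/38610; sum: t=2:+1/2880 = 1/2880; 3j²(2 5 5; -2 0 2) = Δ·Π!·Σ² = 14/429  (sign -1)
B: Δ: 2! 2! 8! / 13! → 1/38610; sum: t=1:−1/1440 t=2:+1/2880 = -1/2880; 3j²(2 5 5; -1 -1 2) = Δ·Π!·Σ² = 7/715  (sign +1)
I_A²/I_B² = (14/429)/(7/715) = 10/3

10/3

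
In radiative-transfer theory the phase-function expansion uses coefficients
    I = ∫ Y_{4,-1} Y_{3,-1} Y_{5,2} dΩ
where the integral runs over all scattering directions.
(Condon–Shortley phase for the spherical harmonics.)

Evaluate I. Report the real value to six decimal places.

m-sum 0 ✓  L=12 even ✓  1≤5≤7 ✓
Π(2lᵢ+1) = 9×7×11 = 693
triangle coeff Δ(4,3,5) = 1/180180
Σ_t [0,2]: t=0:+1/576 t=1:−1/144 t=2:+1/576 = -1/288
(3j)²=20/1001 [(4 3 5; 0 0 0)], sign=+1
Σ_t [0,2]: t=0:+1/960 t=1:−1/288 t=2:+1/1728 = -1/540
(3j)²=128/6435 [(4 3 5; -1 -1 2)], sign=+1
⇒ 4πI² = 512/1859
I = (+1)√(512/1859/(4π)) = 0.14804384

0.148044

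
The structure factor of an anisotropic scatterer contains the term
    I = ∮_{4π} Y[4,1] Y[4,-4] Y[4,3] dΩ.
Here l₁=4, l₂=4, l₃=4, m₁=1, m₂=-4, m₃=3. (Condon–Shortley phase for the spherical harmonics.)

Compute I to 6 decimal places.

Checks pass: Σm=0; 12 even; l₃=4∈[0,8].
(2·4+1)(2·4+1)(2·4+1) = 729
Δ: 4! 4! 4! / 13! → 1/450450
sum: t=0:+1/13824 t=1:−1/216 t=2:+1/64 t=3:−1/216 t=4:+1/13824 = 5/768
3j²(4 4 4; 0 0 0) = Δ·Π!·Σ² = 18/1001  (sign +1)
sum: t=0:+1/3456 = 1/3456
3j²(4 4 4; 1 -4 3) = Δ·Π!·Σ² = 35/1287  (sign -1)
combine: 4πI² = 729·18/1001·35/1287 = 7290/20449
take √, sign -1: I = -0.16843130

-0.168431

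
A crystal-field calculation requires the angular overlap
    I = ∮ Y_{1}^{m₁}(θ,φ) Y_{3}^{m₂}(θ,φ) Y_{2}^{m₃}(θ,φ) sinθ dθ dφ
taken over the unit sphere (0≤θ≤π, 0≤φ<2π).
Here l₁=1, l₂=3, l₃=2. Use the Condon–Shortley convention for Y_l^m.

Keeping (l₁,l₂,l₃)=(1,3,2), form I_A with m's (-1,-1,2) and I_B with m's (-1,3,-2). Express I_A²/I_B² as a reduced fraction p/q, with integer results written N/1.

1/15

Shared (l₁,l₂,l₃)=(1,3,2): N and (l;000)² cancel in I_A²/I_B².
A: Δ = 2!·0!·4!/7! = 1/105; Racah Σ t=2..2: t=2:+1/48 = 1/48; ⇒ 3j(1 3 2; -1 -1 2)² = 1/105, sgn +1
B: Δ = 2!·0!·4!/7! = 1/105; Racah Σ t=2..2: t=2:+1/48 = 1/48; ⇒ 3j(1 3 2; -1 3 -2)² = 1/7, sgn +1
I_A²/I_B² = (1/105)/(1/7) = 1/15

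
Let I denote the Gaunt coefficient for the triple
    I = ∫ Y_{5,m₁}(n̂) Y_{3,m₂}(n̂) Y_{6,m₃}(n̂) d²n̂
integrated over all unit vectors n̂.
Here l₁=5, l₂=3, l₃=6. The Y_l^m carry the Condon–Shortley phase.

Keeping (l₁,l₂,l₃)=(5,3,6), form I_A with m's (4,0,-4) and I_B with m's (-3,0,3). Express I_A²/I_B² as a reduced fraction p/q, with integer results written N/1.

15/1

Same 5,3,6: normalisation and zero-m 3j drop out of the ratio.
A: Δ: 2! 8! 4! / 15! → 1/675675; sum: t=0:+1/60480 t=1:−1/161280 = 1/96768; 3j²(5 3 6; 4 0 -4) = Δ·Π!·Σ² = 15/1001  (sign +1)
B: Δ: 2! 8! 4! / 15! → 1/675675; sum: t=0:+1/483840 t=1:−1/20160 t=2:+1/17280 = 1/96768; 3j²(5 3 6; -3 0 3) = Δ·Π!·Σ² = 1/1001  (sign -1)
I_A²/I_B² = (15/1001)/(1/1001) = 15/1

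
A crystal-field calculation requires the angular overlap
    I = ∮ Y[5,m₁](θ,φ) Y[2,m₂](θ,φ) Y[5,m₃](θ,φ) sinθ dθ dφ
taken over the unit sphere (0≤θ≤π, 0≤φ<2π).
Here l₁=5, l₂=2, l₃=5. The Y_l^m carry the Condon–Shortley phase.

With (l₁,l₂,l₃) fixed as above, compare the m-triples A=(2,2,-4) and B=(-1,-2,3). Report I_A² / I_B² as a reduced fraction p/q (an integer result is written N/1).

9/14

Shared (l₁,l₂,l₃)=(5,2,5): N and (l;000)² cancel in I_A²/I_B².
A: Δ = 2!·8!·2!/13! = 1/38610; Racah Σ t=2..2: t=2:+1/20160 = 1/20160; ⇒ 3j(5 2 5; 2 2 -4)² = 12/715, sgn -1
B: Δ = 2!·8!·2!/13! = 1/38610; Racah Σ t=0..0: t=0:+1/5760 = 1/5760; ⇒ 3j(5 2 5; -1 -2 3)² = 56/2145, sgn +1
I_A²/I_B² = (12/715)/(56/2145) = 9/14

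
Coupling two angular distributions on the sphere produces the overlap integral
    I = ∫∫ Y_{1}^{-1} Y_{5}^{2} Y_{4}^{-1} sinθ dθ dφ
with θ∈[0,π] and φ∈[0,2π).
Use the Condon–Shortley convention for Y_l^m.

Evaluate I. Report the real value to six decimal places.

0.225034

Rules hold: Σm=0, L=10 even, 4≤4≤6.
N = 3·11·9 = 297
Δ = 2!·0!·8!/11! = 1/495
Racah Σ t=1..1: t=1:−1/576 = -1/576
⇒ 3j(1 5 4; 0 0 0)² = 5/99, sgn -1
Racah Σ t=2..2: t=2:+1/1440 = 1/1440
⇒ 3j(1 5 4; -1 2 -1)² = 7/165, sgn -1
4πI² = N·(3j₀)²·(3jₘ)² = 7/11
I = +1·√(0.636364/4π) = 0.22503380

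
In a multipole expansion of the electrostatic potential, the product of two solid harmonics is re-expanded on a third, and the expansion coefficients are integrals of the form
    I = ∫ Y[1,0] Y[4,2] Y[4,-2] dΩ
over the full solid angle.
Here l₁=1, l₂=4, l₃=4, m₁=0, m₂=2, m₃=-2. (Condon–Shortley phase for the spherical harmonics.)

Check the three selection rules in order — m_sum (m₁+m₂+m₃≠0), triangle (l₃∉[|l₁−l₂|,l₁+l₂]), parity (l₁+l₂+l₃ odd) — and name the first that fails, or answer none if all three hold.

Σmᵢ = 0  ✓
l₃∈[|l₁−l₂|,l₁+l₂]=[3,5], have l₃=4  ✓
Σlᵢ = 9 ⇒ odd  ✗

parity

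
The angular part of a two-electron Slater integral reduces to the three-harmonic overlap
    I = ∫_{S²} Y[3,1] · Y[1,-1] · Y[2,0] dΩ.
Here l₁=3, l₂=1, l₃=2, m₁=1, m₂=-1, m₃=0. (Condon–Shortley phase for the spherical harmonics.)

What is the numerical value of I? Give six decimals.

Rules hold: Σm=0, L=6 even, 2≤2≤4.
N = 7·3·5 = 105
Δ = 2!·4!·0!/7! = 1/105
Racah Σ t=1..1: t=1:−1/4 = -1/4
⇒ 3j(3 1 2; 0 0 0)² = 3/35, sgn -1
Racah Σ t=0..0: t=0:+1/8 = 1/8
⇒ 3j(3 1 2; 1 -1 0)² = 2/35, sgn +1
4πI² = N·(3j₀)²·(3jₘ)² = 18/35
I = -1·√(0.514286/4π) = -0.20230066

-0.202301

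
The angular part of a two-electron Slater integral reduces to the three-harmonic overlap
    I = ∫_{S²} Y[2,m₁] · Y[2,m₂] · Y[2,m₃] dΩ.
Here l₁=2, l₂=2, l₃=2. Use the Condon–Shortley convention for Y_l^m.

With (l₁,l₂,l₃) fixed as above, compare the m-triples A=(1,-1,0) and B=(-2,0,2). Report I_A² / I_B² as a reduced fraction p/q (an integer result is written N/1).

1/4

l's match ⇒ only the (l;m) 3-j factors differ between A and B.
A: triangle coeff Δ(2,2,2) = 1/630; Σ_t [0,1]: t=0:+1/2 t=1:−1/4 = 1/4; (3j)²=1/70 [(2 2 2; 1 -1 0)], sign=+1
B: triangle coeff Δ(2,2,2) = 1/630; Σ_t [2,2]: t=2:+1/8 = 1/8; (3j)²=2/35 [(2 2 2; -2 0 2)], sign=+1
I_A²/I_B² = (1/70)/(2/35) = 1/4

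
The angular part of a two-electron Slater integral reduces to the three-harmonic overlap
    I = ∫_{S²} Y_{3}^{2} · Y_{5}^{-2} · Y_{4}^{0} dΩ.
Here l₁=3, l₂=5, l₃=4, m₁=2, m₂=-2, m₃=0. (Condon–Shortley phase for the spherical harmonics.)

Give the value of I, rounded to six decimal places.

m-sum 0 ✓  L=12 even ✓  2≤4≤8 ✓
Π(2lᵢ+1) = 7×11×9 = 693
triangle coeff Δ(3,5,4) = 1/180180
Σ_t [1,3]: t=1:−1/576 t=2:+1/144 t=3:−1/576 = 1/288
(3j)²=20/1001 [(3 5 4; 0 0 0)], sign=+1
Σ_t [0,1]: t=0:+1/864 t=1:−1/576 = -1/1728
(3j)²=5/1287 [(3 5 4; 2 -2 0)], sign=-1
⇒ 4πI² = 100/1859
I = (-1)√(100/1859/(4π)) = -0.06542675

-0.065427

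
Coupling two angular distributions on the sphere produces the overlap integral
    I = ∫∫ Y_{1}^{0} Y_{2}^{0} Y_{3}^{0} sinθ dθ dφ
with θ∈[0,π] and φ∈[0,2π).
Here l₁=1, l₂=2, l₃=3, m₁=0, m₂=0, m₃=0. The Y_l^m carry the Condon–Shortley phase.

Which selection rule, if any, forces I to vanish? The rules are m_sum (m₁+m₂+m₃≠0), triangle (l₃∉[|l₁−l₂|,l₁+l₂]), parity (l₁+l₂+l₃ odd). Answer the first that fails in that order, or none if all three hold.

none

azimuthal sum: 0 + 0 + 0 = 0  ✓
1 ≤ 3 ≤ 3 (triangle on l)  ✓
L = 1 + 2 + 3 = 6 (even)  ✓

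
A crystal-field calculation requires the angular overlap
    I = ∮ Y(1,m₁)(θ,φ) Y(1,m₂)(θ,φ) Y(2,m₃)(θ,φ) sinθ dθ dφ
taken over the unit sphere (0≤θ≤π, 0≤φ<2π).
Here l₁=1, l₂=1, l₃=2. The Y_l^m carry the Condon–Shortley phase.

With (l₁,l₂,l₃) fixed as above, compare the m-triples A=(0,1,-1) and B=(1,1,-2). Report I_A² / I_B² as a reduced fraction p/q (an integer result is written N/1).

Shared (l₁,l₂,l₃)=(1,1,2): N and (l;000)² cancel in I_A²/I_B².
A: Δ = 0!·2!·2!/5! = 1/30; Racah Σ t=0..0: t=0:+1/2 = 1/2; ⇒ 3j(1 1 2; 0 1 -1)² = 1/10, sgn -1
B: Δ = 0!·2!·2!/5! = 1/30; Racah Σ t=0..0: t=0:+1/4 = 1/4; ⇒ 3j(1 1 2; 1 1 -2)² = 1/5, sgn +1
I_A²/I_B² = (1/10)/(1/5) = 1/2

1/2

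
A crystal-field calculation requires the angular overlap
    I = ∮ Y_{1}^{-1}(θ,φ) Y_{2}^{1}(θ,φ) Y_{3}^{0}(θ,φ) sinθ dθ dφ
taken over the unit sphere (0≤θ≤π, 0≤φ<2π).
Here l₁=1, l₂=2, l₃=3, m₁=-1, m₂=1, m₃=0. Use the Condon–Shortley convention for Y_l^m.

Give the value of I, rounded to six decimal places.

Checks pass: Σm=0; 6 even; l₃=3∈[1,3].
(2·1+1)(2·2+1)(2·3+1) = 105
Δ: 0! 2! 4! / 7! → 1/105
sum: t=0:+1/4 = 1/4
3j²(1 2 3; 0 0 0) = Δ·Π!·Σ² = 3/35  (sign -1)
sum: t=0:+1/12 = 1/12
3j²(1 2 3; -1 1 0) = Δ·Π!·Σ² = 1/35  (sign -1)
combine: 4πI² = 105·3/35·1/35 = 9/35
take √, sign +1: I = 0.14304817

0.143048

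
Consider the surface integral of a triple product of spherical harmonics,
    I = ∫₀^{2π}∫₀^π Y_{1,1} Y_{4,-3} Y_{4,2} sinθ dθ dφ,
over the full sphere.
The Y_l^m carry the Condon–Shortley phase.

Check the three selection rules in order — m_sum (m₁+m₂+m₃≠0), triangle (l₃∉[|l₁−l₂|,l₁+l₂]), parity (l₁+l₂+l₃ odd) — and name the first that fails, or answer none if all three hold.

parity

Σmᵢ = 0  ✓
l₃∈[|l₁−l₂|,l₁+l₂]=[3,5], have l₃=4  ✓
Σlᵢ = 9 ⇒ odd  ✗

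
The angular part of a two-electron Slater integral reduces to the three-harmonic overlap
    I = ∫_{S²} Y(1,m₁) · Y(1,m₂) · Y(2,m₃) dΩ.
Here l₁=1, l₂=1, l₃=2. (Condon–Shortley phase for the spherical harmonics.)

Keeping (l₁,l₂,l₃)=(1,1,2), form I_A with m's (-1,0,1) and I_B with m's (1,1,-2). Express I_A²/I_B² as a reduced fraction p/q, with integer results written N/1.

Shared (l₁,l₂,l₃)=(1,1,2): N and (l;000)² cancel in I_A²/I_B².
A: Δ = 0!·2!·2!/5! = 1/30; Racah Σ t=0..0: t=0:+1/2 = 1/2; ⇒ 3j(1 1 2; -1 0 1)² = 1/10, sgn -1
B: Δ = 0!·2!·2!/5! = 1/30; Racah Σ t=0..0: t=0:+1/4 = 1/4; ⇒ 3j(1 1 2; 1 1 -2)² = 1/5, sgn +1
I_A²/I_B² = (1/10)/(1/5) = 1/2

1/2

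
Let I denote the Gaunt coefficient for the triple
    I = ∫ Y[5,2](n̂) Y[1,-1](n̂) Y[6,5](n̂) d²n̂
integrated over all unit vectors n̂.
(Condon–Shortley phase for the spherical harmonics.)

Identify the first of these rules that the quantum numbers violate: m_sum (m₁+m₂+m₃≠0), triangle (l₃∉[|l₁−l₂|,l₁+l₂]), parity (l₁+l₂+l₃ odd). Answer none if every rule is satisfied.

m_sum

Σmᵢ = 6  ✗
l₃∈[|l₁−l₂|,l₁+l₂]=[4,6], have l₃=6
Σlᵢ = 12 ⇒ even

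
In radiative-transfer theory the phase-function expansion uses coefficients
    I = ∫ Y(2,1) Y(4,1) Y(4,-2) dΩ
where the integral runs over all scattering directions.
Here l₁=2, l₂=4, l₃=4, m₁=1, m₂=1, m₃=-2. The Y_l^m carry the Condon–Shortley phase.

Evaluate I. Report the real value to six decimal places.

0.127700

m-sum 0 ✓  L=10 even ✓  2≤4≤6 ✓
Π(2lᵢ+1) = 5×9×9 = 405
triangle coeff Δ(2,4,4) = 1/13860
Σ_t [0,2]: t=0:+1/192 t=1:−1/36 t=2:+1/192 = -5/288
(3j)²=20/693 [(2 4 4; 0 0 0)], sign=-1
Σ_t [0,1]: t=0:+1/240 t=1:−1/96 = -1/160
(3j)²=27/1540 [(2 4 4; 1 1 -2)], sign=-1
⇒ 4πI² = 1215/5929
I = (+1)√(1215/5929/(4π)) = 0.12770047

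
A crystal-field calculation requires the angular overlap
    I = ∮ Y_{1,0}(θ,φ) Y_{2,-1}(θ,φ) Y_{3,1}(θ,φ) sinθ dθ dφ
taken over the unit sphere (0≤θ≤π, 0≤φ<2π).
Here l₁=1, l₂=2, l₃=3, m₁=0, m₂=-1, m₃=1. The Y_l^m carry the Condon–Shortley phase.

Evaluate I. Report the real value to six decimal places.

m-sum 0 ✓  L=6 even ✓  1≤3≤3 ✓
Π(2lᵢ+1) = 3×5×7 = 105
triangle coeff Δ(1,2,3) = 1/105
Σ_t [0,0]: t=0:+1/4 = 1/4
(3j)²=3/35 [(1 2 3; 0 0 0)], sign=-1
Σ_t [0,0]: t=0:+1/6 = 1/6
(3j)²=8/105 [(1 2 3; 0 -1 1)], sign=+1
⇒ 4πI² = 24/35
I = (-1)√(24/35/(4π)) = -0.23359668

-0.233597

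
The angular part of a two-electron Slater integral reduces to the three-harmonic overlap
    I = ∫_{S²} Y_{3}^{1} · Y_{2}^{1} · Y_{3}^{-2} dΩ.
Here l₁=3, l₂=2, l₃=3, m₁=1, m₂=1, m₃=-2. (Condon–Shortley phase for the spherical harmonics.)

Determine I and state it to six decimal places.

0.162868

Rules hold: Σm=0, L=8 even, 1≤3≤5.
N = 7·5·7 = 245
Δ = 2!·4!·2!/9! = 1/3780
Racah Σ t=0..2: t=0:+1/24 t=1:−1/4 t=2:+1/24 = -1/6
⇒ 3j(3 2 3; 0 0 0)² = 4/105, sgn +1
Racah Σ t=1..2: t=1:−1/12 t=2:+1/48 = -1/16
⇒ 3j(3 2 3; 1 1 -2)² = 1/28, sgn +1
4πI² = N·(3j₀)²·(3jₘ)² = 1/3
I = +1·√(0.333333/4π) = 0.16286750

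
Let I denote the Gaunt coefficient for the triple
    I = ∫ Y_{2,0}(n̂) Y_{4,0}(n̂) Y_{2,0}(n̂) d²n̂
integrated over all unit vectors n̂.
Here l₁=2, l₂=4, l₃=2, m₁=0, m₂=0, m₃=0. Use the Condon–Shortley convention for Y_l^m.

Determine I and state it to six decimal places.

0.241796

m-sum 0 ✓  L=8 even ✓  2≤2≤6 ✓
Π(2lᵢ+1) = 5×9×5 = 225
triangle coeff Δ(2,4,2) = 1/630
Σ_t [2,2]: t=2:+1/16 = 1/16
(3j)²=2/35 [(2 4 2; 0 0 0)], sign=+1
(m-triple is (0,0,0) — same symbol as above.)
⇒ 4πI² = 36/49
I = (+1)√(36/49/(4π)) = 0.24179554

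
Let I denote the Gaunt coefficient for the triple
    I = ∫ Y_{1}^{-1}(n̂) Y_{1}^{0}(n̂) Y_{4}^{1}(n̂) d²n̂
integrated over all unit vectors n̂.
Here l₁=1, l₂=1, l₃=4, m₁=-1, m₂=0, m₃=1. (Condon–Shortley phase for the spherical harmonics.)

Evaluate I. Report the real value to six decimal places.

triangle: need 0≤l₃≤2, have 4; I=0

0.000000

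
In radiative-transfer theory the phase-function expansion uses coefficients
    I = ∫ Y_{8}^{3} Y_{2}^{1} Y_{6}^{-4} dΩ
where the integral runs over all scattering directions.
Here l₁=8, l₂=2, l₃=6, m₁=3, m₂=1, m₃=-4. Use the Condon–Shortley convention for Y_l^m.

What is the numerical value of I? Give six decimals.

Rules hold: Σm=0, L=16 even, 6≤6≤10.
N = 17·5·13 = 1105
Δ = 4!·12!·0!/17! = 1/30940
Racah Σ t=2..2: t=2:+1/2073600 = 1/2073600
⇒ 3j(8 2 6; 0 0 0)² = 28/1105, sgn +1
Racah Σ t=3..3: t=3:−1/43545600 = -1/43545600
⇒ 3j(8 2 6; 3 1 -4)² = 11/3094, sgn -1
4πI² = N·(3j₀)²·(3jₘ)² = 22/221
I = -1·√(0.0995475/4π) = -0.08900415

-0.089004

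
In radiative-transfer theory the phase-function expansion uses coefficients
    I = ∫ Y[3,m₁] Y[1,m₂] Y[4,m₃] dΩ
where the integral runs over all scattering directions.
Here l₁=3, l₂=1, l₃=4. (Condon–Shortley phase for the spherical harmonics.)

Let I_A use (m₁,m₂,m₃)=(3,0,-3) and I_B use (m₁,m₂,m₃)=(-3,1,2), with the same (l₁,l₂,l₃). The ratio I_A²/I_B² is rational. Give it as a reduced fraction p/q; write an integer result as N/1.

7/1

Same 3,1,4: normalisation and zero-m 3j drop out of the ratio.
A: Δ: 0! 6! 2! / 9! → 1/252; sum: t=0:+1/720 = 1/720; 3j²(3 1 4; 3 0 -3) = Δ·Π!·Σ² = 1/36  (sign -1)
B: Δ: 0! 6! 2! / 9! → 1/252; sum: t=0:+1/1440 = 1/1440; 3j²(3 1 4; -3 1 2) = Δ·Π!·Σ² = 1/252  (sign +1)
I_A²/I_B² = (1/36)/(1/252) = 7/1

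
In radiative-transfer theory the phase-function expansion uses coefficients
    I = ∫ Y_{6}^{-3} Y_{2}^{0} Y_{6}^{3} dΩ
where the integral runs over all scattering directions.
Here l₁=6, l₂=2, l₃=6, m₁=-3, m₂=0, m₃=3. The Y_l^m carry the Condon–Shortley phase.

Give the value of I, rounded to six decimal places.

Checks pass: Σm=0; 14 even; l₃=6∈[4,8].
(2·6+1)(2·2+1)(2·6+1) = 845
Δ: 2! 10! 2! / 15! → 1/90090
sum: t=0:+1/69120 t=1:−1/14400 t=2:+1/69120 = -7/172800
3j²(6 2 6; 0 0 0) = Δ·Π!·Σ² = 14/715  (sign -1)
sum: t=0:+1/1451520 t=1:−1/80640 t=2:+1/120960 = -1/290304
3j²(6 2 6; -3 0 3) = Δ·Π!·Σ² = 5/2002  (sign +1)
combine: 4πI² = 845·14/715·5/2002 = 5/121
take √, sign -1: I = -0.05734392

-0.057344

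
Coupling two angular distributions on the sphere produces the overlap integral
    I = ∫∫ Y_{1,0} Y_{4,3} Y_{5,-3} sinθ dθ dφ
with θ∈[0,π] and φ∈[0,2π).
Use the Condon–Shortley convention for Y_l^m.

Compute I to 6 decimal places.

m-sum 0 ✓  L=10 even ✓  3≤5≤5 ✓
Π(2lᵢ+1) = 3×9×11 = 297
triangle coeff Δ(1,4,5) = 1/495
Σ_t [0,0]: t=0:+1/576 = 1/576
(3j)²=5/99 [(1 4 5; 0 0 0)], sign=-1
Σ_t [0,0]: t=0:+1/5040 = 1/5040
(3j)²=16/495 [(1 4 5; 0 3 -3)], sign=+1
⇒ 4πI² = 16/33
I = (-1)√(16/33/(4π)) = -0.19642560

-0.196426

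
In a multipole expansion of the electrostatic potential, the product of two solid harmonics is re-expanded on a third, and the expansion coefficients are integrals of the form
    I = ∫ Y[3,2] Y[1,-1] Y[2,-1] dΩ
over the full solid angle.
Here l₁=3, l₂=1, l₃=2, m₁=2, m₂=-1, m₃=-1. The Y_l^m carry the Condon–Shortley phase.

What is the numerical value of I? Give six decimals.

Rules hold: Σm=0, L=6 even, 2≤2≤4.
N = 7·3·5 = 105
Δ = 2!·4!·0!/7! = 1/105
Racah Σ t=1..1: t=1:−1/4 = -1/4
⇒ 3j(3 1 2; 0 0 0)² = 3/35, sgn -1
Racah Σ t=0..0: t=0:+1/12 = 1/12
⇒ 3j(3 1 2; 2 -1 -1)² = 2/21, sgn -1
4πI² = N·(3j₀)²·(3jₘ)² = 6/7
I = +1·√(0.857143/4π) = 0.26116903

0.261169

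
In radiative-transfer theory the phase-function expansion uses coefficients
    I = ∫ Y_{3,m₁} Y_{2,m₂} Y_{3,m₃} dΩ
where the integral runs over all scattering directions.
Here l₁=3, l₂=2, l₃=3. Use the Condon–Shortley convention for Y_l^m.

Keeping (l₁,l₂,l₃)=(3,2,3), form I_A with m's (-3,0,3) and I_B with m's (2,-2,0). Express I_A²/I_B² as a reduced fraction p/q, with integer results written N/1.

5/4

Shared (l₁,l₂,l₃)=(3,2,3): N and (l;000)² cancel in I_A²/I_B².
A: Δ = 2!·4!·2!/9! = 1/3780; Racah Σ t=2..2: t=2:+1/96 = 1/96; ⇒ 3j(3 2 3; -3 0 3)² = 5/84, sgn +1
B: Δ = 2!·4!·2!/9! = 1/3780; Racah Σ t=0..0: t=0:+1/24 = 1/24; ⇒ 3j(3 2 3; 2 -2 0)² = 1/21, sgn -1
I_A²/I_B² = (5/84)/(1/21) = 5/4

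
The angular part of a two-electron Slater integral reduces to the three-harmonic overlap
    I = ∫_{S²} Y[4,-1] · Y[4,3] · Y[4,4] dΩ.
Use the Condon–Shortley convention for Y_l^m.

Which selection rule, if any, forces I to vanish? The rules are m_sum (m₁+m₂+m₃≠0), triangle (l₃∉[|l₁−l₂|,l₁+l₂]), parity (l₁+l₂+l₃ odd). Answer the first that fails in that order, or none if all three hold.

m_sum

Σmᵢ = 6  ✗
l₃∈[|l₁−l₂|,l₁+l₂]=[0,8], have l₃=4
Σlᵢ = 12 ⇒ even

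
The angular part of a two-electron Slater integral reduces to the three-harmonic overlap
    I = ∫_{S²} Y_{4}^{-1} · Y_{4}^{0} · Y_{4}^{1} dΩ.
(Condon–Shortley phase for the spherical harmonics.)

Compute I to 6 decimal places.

-0.068481

Rules hold: Σm=0, L=12 even, 0≤4≤8.
N = 9·9·9 = 729
Δ = 4!·4!·4!/13! = 1/450450
Racah Σ t=0..4: t=0:+1/13824 t=1:−1/216 t=2:+1/64 t=3:−1/216 t=4:+1/13824 = 5/768
⇒ 3j(4 4 4; 0 0 0)² = 18/1001, sgn +1
Racah Σ t=1..4: t=1:−1/864 t=2:+1/96 t=3:−1/144 t=4:+1/3456 = 1/384
⇒ 3j(4 4 4; -1 0 1)² = 9/2002, sgn -1
4πI² = N·(3j₀)²·(3jₘ)² = 59049/1002001
I = -1·√(0.0589311/4π) = -0.06848055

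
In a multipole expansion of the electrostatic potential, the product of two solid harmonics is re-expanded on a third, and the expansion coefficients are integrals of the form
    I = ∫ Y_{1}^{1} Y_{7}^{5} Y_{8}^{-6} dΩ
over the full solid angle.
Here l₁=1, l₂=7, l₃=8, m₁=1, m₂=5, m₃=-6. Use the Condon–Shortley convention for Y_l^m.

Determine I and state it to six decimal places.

Rules hold: Σm=0, L=16 even, 6≤8≤8.
N = 3·15·17 = 765
Δ = 0!·2!·14!/17! = 1/2040
Racah Σ t=0..0: t=0:+1/25401600 = 1/25401600
⇒ 3j(1 7 8; 0 0 0)² = 8/255, sgn +1
Racah Σ t=0..0: t=0:+1/1916006400 = 1/1916006400
⇒ 3j(1 7 8; 1 5 -6)² = 91/2040, sgn +1
4πI² = N·(3j₀)²·(3jₘ)² = 91/85
I = +1·√(1.07059/4π) = 0.29188132

0.291881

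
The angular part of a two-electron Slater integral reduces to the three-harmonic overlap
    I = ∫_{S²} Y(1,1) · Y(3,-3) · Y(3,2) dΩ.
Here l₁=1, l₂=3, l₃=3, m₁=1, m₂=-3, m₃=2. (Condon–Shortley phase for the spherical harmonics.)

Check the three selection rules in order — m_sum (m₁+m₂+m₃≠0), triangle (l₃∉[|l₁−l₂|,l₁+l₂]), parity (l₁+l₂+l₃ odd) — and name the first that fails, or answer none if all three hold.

Σmᵢ = 0  ✓
l₃∈[|l₁−l₂|,l₁+l₂]=[2,4], have l₃=3  ✓
Σlᵢ = 7 ⇒ odd  ✗

parity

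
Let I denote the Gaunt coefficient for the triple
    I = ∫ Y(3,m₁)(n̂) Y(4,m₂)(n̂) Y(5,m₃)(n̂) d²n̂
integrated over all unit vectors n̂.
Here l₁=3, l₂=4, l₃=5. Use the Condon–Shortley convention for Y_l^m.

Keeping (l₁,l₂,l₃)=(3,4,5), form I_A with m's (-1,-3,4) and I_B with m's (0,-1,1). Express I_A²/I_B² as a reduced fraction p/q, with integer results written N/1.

Same 3,4,5: normalisation and zero-m 3j drop out of the ratio.
A: Δ: 2! 4! 6! / 13! → 1/180180; sum: t=0:+1/5760 t=1:−1/4320 = -1/17280; 3j²(3 4 5; -1 -3 4) = Δ·Π!·Σ² = 7/4290  (sign +1)
B: Δ: 2! 4! 6! / 13! → 1/180180; sum: t=0:+1/432 t=1:−1/192 t=2:+1/1440 = -19/8640; 3j²(3 4 5; 0 -1 1) = Δ·Π!·Σ² = 361/30030  (sign -1)
I_A²/I_B² = (7/4290)/(361/30030) = 49/361

49/361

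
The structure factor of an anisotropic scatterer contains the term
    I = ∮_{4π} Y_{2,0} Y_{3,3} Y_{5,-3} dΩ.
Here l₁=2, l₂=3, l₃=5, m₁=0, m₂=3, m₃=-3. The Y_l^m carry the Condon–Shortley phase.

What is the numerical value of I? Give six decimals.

Checks pass: Σm=0; 10 even; l₃=5∈[1,5].
(2·2+1)(2·3+1)(2·5+1) = 385
Δ: 0! 4! 6! / 11! → 1/2310
sum: t=0:+1/144 = 1/144
3j²(2 3 5; 0 0 0) = Δ·Π!·Σ² = 10/231  (sign -1)
sum: t=0:+1/2880 = 1/2880
3j²(2 3 5; 0 3 -3) = Δ·Π!·Σ² = 2/165  (sign +1)
combine: 4πI² = 385·10/231·2/165 = 20/99
take √, sign -1: I = -0.12679218

-0.126792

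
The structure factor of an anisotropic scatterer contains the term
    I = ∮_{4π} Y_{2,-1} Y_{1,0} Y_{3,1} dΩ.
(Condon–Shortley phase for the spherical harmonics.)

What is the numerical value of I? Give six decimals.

-0.233597

Rules hold: Σm=0, L=6 even, 1≤3≤3.
N = 5·3·7 = 105
Δ = 0!·4!·2!/7! = 1/105
Racah Σ t=0..0: t=0:+1/4 = 1/4
⇒ 3j(2 1 3; 0 0 0)² = 3/35, sgn -1
Racah Σ t=0..0: t=0:+1/6 = 1/6
⇒ 3j(2 1 3; -1 0 1)² = 8/105, sgn +1
4πI² = N·(3j₀)²·(3jₘ)² = 24/35
I = -1·√(0.685714/4π) = -0.23359668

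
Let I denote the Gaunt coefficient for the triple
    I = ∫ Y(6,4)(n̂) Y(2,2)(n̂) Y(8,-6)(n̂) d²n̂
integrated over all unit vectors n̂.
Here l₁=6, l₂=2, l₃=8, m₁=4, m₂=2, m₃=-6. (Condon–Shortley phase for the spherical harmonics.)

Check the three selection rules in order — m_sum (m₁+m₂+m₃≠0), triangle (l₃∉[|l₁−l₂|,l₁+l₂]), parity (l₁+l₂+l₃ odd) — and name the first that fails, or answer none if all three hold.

Σmᵢ = 0  ✓
l₃∈[|l₁−l₂|,l₁+l₂]=[4,8], have l₃=8  ✓
Σlᵢ = 16 ⇒ even  ✓

none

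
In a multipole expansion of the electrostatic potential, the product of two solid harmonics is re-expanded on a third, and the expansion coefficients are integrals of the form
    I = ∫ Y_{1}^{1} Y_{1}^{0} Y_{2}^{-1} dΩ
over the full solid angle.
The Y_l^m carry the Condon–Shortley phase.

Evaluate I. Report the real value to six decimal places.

m-sum 0 ✓  L=4 even ✓  0≤2≤2 ✓
Π(2lᵢ+1) = 3×3×5 = 45
triangle coeff Δ(1,1,2) = 1/30
Σ_t [0,0]: t=0:+1/1 = 1/1
(3j)²=2/15 [(1 1 2; 0 0 0)], sign=+1
Σ_t [0,0]: t=0:+1/2 = 1/2
(3j)²=1/10 [(1 1 2; 1 0 -1)], sign=-1
⇒ 4πI² = 3/5
I = (-1)√(3/5/(4π)) = -0.21850969

-0.218510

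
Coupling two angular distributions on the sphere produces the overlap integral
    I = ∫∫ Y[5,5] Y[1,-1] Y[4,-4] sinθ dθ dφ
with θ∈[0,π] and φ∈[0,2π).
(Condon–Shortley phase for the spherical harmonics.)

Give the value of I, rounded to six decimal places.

-0.329416

m-sum 0 ✓  L=10 even ✓  4≤4≤6 ✓
Π(2lᵢ+1) = 11×3×9 = 297
triangle coeff Δ(5,1,4) = 1/495
Σ_t [1,1]: t=1:−1/576 = -1/576
(3j)²=5/99 [(5 1 4; 0 0 0)], sign=-1
Σ_t [0,0]: t=0:+1/80640 = 1/80640
(3j)²=1/11 [(5 1 4; 5 -1 -4)], sign=+1
⇒ 4πI² = 15/11
I = (-1)√(15/11/(4π)) = -0.32941575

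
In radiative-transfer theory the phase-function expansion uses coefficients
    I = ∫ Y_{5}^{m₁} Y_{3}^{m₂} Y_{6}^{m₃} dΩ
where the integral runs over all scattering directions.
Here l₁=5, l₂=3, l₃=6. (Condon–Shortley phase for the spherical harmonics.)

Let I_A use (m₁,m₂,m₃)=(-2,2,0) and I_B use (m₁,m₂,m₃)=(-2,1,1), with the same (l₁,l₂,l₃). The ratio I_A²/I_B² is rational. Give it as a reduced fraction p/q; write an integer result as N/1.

Shared (l₁,l₂,l₃)=(5,3,6): N and (l;000)² cancel in I_A²/I_B².
A: Δ = 2!·8!·4!/15! = 1/675675; Racah Σ t=1..2: t=1:−1/34560 t=2:+1/8640 = 1/11520; ⇒ 3j(5 3 6; -2 2 0)² = 3/143, sgn +1
B: Δ = 2!·8!·4!/15! = 1/675675; Racah Σ t=0..2: t=0:+1/241920 t=1:−1/8640 t=2:+1/5760 = 1/16128; ⇒ 3j(5 3 6; -2 1 1)² = 5/1001, sgn -1
I_A²/I_B² = (3/143)/(5/1001) = 21/5

21/5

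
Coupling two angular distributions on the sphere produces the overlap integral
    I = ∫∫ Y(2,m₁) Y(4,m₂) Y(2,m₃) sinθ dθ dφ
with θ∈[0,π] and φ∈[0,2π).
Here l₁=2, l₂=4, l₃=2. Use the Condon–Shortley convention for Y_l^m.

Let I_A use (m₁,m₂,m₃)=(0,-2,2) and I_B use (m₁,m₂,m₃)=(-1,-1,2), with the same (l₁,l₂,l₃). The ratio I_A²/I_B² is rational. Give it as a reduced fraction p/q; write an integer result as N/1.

Same 2,4,2: normalisation and zero-m 3j drop out of the ratio.
A: Δ: 4! 0! 4! / 9! → 1/630; sum: t=2:+1/96 = 1/96; 3j²(2 4 2; 0 -2 2) = Δ·Π!·Σ² = 1/42  (sign +1)
B: Δ: 4! 0! 4! / 9! → 1/630; sum: t=3:−1/144 = -1/144; 3j²(2 4 2; -1 -1 2) = Δ·Π!·Σ² = 1/126  (sign -1)
I_A²/I_B² = (1/42)/(1/126) = 3/1

3/1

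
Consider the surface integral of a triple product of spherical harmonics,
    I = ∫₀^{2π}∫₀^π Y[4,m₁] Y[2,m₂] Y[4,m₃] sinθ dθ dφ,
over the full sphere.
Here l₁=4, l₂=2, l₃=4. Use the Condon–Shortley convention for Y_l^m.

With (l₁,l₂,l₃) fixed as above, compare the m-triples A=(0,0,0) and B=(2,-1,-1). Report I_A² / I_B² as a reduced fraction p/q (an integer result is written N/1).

400/243

Shared (l₁,l₂,l₃)=(4,2,4): N and (l;000)² cancel in I_A²/I_B².
A: Δ = 2!·6!·2!/11! = 1/13860; Racah Σ t=0..2: t=0:+1/192 t=1:−1/36 t=2:+1/192 = -5/288; ⇒ 3j(4 2 4; 0 0 0)² = 20/693, sgn -1
B: Δ = 2!·6!·2!/11! = 1/13860; Racah Σ t=0..1: t=0:+1/96 t=1:−1/240 = 1/160; ⇒ 3j(4 2 4; 2 -1 -1)² = 27/1540, sgn -1
I_A²/I_B² = (20/693)/(27/1540) = 400/243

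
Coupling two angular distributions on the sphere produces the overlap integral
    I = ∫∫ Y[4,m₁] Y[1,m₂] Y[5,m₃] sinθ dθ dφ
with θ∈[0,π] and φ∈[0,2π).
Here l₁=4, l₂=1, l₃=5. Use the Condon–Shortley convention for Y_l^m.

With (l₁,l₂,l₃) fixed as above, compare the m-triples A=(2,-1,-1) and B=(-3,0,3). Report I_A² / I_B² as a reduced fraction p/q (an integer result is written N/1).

3/8

l's match ⇒ only the (l;m) 3-j factors differ between A and B.
A: triangle coeff Δ(4,1,5) = 1/495; Σ_t [0,0]: t=0:+1/2880 = 1/2880; (3j)²=2/165 [(4 1 5; 2 -1 -1)], sign=+1
B: triangle coeff Δ(4,1,5) = 1/495; Σ_t [0,0]: t=0:+1/5040 = 1/5040; (3j)²=16/495 [(4 1 5; -3 0 3)], sign=+1
I_A²/I_B² = (2/165)/(16/495) = 3/8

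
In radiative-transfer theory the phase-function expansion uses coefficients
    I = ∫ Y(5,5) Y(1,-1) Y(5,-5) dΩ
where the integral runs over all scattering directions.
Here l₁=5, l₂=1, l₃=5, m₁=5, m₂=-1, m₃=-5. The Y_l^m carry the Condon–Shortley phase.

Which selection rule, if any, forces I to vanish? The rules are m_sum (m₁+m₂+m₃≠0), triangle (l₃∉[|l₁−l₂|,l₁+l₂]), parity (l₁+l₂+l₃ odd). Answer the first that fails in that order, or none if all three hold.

m_sum

m₁+m₂+m₃ = 5 − 1 − 5 = -1  ✗
triangle: |5−1|=4 ≤ l₃=5 ≤ 5+1=6
parity: l₁+l₂+l₃ = 11 is odd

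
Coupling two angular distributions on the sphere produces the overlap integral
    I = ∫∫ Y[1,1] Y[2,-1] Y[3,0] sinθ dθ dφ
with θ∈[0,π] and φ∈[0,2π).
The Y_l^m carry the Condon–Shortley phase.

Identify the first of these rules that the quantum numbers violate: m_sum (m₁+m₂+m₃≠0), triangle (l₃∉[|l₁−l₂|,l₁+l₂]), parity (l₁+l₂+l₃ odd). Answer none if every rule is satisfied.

none

azimuthal sum: 1 − 1 + 0 = 0  ✓
1 ≤ 3 ≤ 3 (triangle on l)  ✓
L = 1 + 2 + 3 = 6 (even)  ✓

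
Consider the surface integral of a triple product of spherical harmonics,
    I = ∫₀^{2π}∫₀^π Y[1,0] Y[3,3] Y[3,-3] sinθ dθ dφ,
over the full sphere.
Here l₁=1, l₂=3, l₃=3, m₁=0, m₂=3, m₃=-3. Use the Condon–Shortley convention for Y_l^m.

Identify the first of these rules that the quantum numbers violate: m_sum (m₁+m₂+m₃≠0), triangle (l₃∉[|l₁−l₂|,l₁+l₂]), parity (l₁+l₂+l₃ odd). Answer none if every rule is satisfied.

parity

Σmᵢ = 0  ✓
l₃∈[|l₁−l₂|,l₁+l₂]=[2,4], have l₃=3  ✓
Σlᵢ = 7 ⇒ odd  ✗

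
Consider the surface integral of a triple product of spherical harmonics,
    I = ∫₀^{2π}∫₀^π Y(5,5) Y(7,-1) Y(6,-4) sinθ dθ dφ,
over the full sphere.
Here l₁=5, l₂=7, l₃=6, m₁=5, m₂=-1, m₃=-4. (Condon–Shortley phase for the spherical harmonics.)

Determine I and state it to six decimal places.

-0.104772

m-sum 0 ✓  L=18 even ✓  2≤6≤12 ✓
Π(2lᵢ+1) = 11×15×13 = 2145
triangle coeff Δ(5,7,6) = 1/174594420
Σ_t [1,5]: t=1:−1/4147200 t=2:+1/207360 t=3:−1/82944 t=4:+1/207360 t=5:−1/4147200 = -1/345600
(3j)²=420/46189 [(5 7 6; 0 0 0)], sign=-1
Σ_t [0,0]: t=0:+1/24883200 = 1/24883200
(3j)²=980/138567 [(5 7 6; 5 -1 -4)], sign=+1
⇒ 4πI² = 2058000/14919047
I = (-1)√(2058000/14919047/(4π)) = -0.10477248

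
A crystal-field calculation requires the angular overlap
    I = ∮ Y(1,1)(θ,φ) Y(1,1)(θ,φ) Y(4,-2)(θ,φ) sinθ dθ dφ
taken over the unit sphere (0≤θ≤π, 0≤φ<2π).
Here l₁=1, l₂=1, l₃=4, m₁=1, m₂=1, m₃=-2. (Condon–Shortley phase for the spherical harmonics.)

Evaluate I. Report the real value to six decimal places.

l₃=4 ∉ [0,2] — triangle fails ⇒ I = 0

0.000000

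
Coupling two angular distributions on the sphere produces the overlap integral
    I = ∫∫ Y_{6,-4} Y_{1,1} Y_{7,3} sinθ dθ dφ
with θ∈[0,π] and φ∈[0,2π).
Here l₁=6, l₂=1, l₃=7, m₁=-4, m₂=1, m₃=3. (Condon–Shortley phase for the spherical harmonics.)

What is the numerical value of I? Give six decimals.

-0.085707

Checks pass: Σm=0; 14 even; l₃=7∈[5,7].
(2·6+1)(2·1+1)(2·7+1) = 585
Δ: 0! 12! 2! / 15! → 1/1365
sum: t=0:+1/518400 = 1/518400
3j²(6 1 7; 0 0 0) = Δ·Π!·Σ² = 7/195  (sign -1)
sum: t=0:+1/14515200 = 1/14515200
3j²(6 1 7; -4 1 3) = Δ·Π!·Σ² = 2/455  (sign +1)
combine: 4πI² = 585·7/195·2/455 = 6/65
take √, sign -1: I = -0.08570655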